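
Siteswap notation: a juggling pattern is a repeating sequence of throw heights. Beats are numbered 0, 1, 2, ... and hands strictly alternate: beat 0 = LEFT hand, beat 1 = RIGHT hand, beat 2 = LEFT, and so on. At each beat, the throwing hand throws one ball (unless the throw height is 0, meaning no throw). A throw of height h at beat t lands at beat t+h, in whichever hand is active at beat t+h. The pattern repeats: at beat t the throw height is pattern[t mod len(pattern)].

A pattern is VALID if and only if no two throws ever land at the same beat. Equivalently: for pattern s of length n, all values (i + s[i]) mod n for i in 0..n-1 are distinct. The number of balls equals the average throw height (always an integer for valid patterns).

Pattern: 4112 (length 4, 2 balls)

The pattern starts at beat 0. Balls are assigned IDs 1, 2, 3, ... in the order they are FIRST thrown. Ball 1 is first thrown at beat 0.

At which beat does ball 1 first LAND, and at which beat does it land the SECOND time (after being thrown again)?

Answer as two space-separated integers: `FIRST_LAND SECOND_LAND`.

Beat 0 (L): throw ball1 h=4 -> lands@4:L; in-air after throw: [b1@4:L]
Beat 1 (R): throw ball2 h=1 -> lands@2:L; in-air after throw: [b2@2:L b1@4:L]
Beat 2 (L): throw ball2 h=1 -> lands@3:R; in-air after throw: [b2@3:R b1@4:L]
Beat 3 (R): throw ball2 h=2 -> lands@5:R; in-air after throw: [b1@4:L b2@5:R]
Beat 4 (L): throw ball1 h=4 -> lands@8:L; in-air after throw: [b2@5:R b1@8:L]
Beat 5 (R): throw ball2 h=1 -> lands@6:L; in-air after throw: [b2@6:L b1@8:L]
Beat 6 (L): throw ball2 h=1 -> lands@7:R; in-air after throw: [b2@7:R b1@8:L]
Beat 7 (R): throw ball2 h=2 -> lands@9:R; in-air after throw: [b1@8:L b2@9:R]
Beat 8 (L): throw ball1 h=4 -> lands@12:L; in-air after throw: [b2@9:R b1@12:L]
Ball 1: thrown@0 h=4 -> first land @4; rethrown@4 h=4 -> second land @8

Answer: 4 8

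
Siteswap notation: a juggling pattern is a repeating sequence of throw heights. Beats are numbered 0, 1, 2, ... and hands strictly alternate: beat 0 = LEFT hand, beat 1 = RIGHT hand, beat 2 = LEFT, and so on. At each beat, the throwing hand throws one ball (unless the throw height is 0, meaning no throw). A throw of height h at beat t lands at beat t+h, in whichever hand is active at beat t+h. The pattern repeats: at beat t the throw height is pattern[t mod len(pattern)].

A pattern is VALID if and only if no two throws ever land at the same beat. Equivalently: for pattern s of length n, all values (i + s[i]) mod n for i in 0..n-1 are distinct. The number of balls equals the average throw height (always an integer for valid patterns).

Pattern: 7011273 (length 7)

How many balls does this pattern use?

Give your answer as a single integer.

Answer: 3

Derivation:
Pattern = [7, 0, 1, 1, 2, 7, 3], length n = 7
  position 0: throw height = 7, running sum = 7
  position 1: throw height = 0, running sum = 7
  position 2: throw height = 1, running sum = 8
  position 3: throw height = 1, running sum = 9
  position 4: throw height = 2, running sum = 11
  position 5: throw height = 7, running sum = 18
  position 6: throw height = 3, running sum = 21
Total sum = 21; balls = sum / n = 21 / 7 = 3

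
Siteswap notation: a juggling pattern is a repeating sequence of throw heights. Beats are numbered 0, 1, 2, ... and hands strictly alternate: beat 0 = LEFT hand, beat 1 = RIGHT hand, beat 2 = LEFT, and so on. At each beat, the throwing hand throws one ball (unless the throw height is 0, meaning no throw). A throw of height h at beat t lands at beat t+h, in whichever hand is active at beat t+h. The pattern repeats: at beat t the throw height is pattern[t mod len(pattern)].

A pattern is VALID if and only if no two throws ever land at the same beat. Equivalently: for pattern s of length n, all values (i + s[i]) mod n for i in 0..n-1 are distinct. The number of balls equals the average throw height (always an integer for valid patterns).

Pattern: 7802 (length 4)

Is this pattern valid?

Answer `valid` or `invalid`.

Answer: invalid

Derivation:
i=0: (i + s[i]) mod n = (0 + 7) mod 4 = 3
i=1: (i + s[i]) mod n = (1 + 8) mod 4 = 1
i=2: (i + s[i]) mod n = (2 + 0) mod 4 = 2
i=3: (i + s[i]) mod n = (3 + 2) mod 4 = 1
Residues: [3, 1, 2, 1], distinct: False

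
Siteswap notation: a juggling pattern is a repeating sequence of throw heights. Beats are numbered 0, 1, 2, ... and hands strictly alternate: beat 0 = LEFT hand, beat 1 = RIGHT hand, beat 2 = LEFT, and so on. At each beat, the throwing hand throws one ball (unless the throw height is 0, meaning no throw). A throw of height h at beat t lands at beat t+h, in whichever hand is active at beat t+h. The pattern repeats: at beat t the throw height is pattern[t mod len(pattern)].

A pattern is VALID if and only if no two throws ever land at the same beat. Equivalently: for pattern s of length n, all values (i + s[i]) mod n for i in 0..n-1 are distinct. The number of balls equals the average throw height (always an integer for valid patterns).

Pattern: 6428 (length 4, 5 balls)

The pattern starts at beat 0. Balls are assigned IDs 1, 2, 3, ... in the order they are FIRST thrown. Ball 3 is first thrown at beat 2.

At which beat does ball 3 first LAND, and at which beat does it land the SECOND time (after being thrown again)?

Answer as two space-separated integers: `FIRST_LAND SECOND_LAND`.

Answer: 4 10

Derivation:
Beat 0 (L): throw ball1 h=6 -> lands@6:L; in-air after throw: [b1@6:L]
Beat 1 (R): throw ball2 h=4 -> lands@5:R; in-air after throw: [b2@5:R b1@6:L]
Beat 2 (L): throw ball3 h=2 -> lands@4:L; in-air after throw: [b3@4:L b2@5:R b1@6:L]
Beat 3 (R): throw ball4 h=8 -> lands@11:R; in-air after throw: [b3@4:L b2@5:R b1@6:L b4@11:R]
Beat 4 (L): throw ball3 h=6 -> lands@10:L; in-air after throw: [b2@5:R b1@6:L b3@10:L b4@11:R]
Beat 5 (R): throw ball2 h=4 -> lands@9:R; in-air after throw: [b1@6:L b2@9:R b3@10:L b4@11:R]
Beat 6 (L): throw ball1 h=2 -> lands@8:L; in-air after throw: [b1@8:L b2@9:R b3@10:L b4@11:R]
Beat 7 (R): throw ball5 h=8 -> lands@15:R; in-air after throw: [b1@8:L b2@9:R b3@10:L b4@11:R b5@15:R]
Beat 8 (L): throw ball1 h=6 -> lands@14:L; in-air after throw: [b2@9:R b3@10:L b4@11:R b1@14:L b5@15:R]
Beat 9 (R): throw ball2 h=4 -> lands@13:R; in-air after throw: [b3@10:L b4@11:R b2@13:R b1@14:L b5@15:R]
Beat 10 (L): throw ball3 h=2 -> lands@12:L; in-air after throw: [b4@11:R b3@12:L b2@13:R b1@14:L b5@15:R]
Ball 3: thrown@2 h=2 -> first land @4; rethrown@4 h=6 -> second land @10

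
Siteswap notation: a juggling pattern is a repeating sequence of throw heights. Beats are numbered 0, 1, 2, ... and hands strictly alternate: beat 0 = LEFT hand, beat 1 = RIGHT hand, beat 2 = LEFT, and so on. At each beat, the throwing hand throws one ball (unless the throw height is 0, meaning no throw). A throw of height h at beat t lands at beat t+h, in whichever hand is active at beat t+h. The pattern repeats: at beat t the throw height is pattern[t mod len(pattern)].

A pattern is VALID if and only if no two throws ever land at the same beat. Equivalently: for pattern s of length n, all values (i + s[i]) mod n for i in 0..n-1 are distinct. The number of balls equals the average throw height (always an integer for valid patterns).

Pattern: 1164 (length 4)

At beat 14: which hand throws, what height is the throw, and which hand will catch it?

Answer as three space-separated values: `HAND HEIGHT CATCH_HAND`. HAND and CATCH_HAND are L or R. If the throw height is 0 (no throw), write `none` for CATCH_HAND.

Beat 14: 14 mod 2 = 0, so hand = L
Throw height = pattern[14 mod 4] = pattern[2] = 6
Lands at beat 14+6=20, 20 mod 2 = 0, so catch hand = L

Answer: L 6 L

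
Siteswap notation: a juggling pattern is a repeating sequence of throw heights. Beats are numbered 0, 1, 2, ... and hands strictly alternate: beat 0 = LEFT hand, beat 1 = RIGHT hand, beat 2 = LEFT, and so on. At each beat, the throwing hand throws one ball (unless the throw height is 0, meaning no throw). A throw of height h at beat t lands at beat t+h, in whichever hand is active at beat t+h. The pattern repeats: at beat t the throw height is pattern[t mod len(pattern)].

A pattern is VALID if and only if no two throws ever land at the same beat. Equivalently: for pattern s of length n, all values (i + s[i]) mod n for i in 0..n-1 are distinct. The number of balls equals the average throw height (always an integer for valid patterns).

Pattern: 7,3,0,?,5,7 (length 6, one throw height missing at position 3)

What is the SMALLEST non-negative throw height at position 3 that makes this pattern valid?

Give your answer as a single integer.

Answer: 2

Derivation:
i=0: (0 + 7) mod 6 = 1
i=1: (1 + 3) mod 6 = 4
i=2: (2 + 0) mod 6 = 2
i=3: s[i]=? (unknown)
i=4: (4 + 5) mod 6 = 3
i=5: (5 + 7) mod 6 = 0
Known residues: [0, 1, 2, 3, 4]; need a permutation of 0..5, so missing residue r = 5
Need (3 + s) mod 6 = 5; smallest s = (5 - 3) mod 6 = 2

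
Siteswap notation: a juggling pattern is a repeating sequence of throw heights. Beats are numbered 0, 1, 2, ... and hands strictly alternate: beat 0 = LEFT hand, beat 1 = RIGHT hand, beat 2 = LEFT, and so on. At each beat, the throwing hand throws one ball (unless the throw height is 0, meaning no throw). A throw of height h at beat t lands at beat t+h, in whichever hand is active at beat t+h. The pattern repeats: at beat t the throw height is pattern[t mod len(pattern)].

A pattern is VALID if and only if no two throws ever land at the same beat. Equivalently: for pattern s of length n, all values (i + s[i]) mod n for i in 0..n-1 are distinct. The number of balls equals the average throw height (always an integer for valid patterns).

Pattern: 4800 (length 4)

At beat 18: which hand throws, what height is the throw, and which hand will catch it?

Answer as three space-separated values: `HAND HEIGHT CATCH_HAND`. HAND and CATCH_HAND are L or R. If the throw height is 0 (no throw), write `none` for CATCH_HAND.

Answer: L 0 none

Derivation:
Beat 18: 18 mod 2 = 0, so hand = L
Throw height = pattern[18 mod 4] = pattern[2] = 0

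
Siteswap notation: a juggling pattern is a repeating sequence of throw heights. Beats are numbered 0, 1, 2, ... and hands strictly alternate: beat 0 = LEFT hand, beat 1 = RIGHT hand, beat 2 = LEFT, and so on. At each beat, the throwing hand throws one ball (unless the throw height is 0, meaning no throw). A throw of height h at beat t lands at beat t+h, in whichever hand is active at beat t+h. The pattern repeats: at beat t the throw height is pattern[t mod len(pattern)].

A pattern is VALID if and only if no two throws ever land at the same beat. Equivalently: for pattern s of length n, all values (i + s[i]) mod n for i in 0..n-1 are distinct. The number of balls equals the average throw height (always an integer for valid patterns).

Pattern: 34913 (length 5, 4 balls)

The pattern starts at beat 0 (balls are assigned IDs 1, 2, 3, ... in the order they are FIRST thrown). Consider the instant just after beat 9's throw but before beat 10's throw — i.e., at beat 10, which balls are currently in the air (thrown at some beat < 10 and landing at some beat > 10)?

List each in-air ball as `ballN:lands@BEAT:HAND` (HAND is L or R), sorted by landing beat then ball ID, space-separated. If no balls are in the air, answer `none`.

Beat 0 (L): throw ball1 h=3 -> lands@3:R; in-air after throw: [b1@3:R]
Beat 1 (R): throw ball2 h=4 -> lands@5:R; in-air after throw: [b1@3:R b2@5:R]
Beat 2 (L): throw ball3 h=9 -> lands@11:R; in-air after throw: [b1@3:R b2@5:R b3@11:R]
Beat 3 (R): throw ball1 h=1 -> lands@4:L; in-air after throw: [b1@4:L b2@5:R b3@11:R]
Beat 4 (L): throw ball1 h=3 -> lands@7:R; in-air after throw: [b2@5:R b1@7:R b3@11:R]
Beat 5 (R): throw ball2 h=3 -> lands@8:L; in-air after throw: [b1@7:R b2@8:L b3@11:R]
Beat 6 (L): throw ball4 h=4 -> lands@10:L; in-air after throw: [b1@7:R b2@8:L b4@10:L b3@11:R]
Beat 7 (R): throw ball1 h=9 -> lands@16:L; in-air after throw: [b2@8:L b4@10:L b3@11:R b1@16:L]
Beat 8 (L): throw ball2 h=1 -> lands@9:R; in-air after throw: [b2@9:R b4@10:L b3@11:R b1@16:L]
Beat 9 (R): throw ball2 h=3 -> lands@12:L; in-air after throw: [b4@10:L b3@11:R b2@12:L b1@16:L]
Beat 10 (L): throw ball4 h=3 -> lands@13:R; in-air after throw: [b3@11:R b2@12:L b4@13:R b1@16:L]

Answer: ball3:lands@11:R ball2:lands@12:L ball1:lands@16:L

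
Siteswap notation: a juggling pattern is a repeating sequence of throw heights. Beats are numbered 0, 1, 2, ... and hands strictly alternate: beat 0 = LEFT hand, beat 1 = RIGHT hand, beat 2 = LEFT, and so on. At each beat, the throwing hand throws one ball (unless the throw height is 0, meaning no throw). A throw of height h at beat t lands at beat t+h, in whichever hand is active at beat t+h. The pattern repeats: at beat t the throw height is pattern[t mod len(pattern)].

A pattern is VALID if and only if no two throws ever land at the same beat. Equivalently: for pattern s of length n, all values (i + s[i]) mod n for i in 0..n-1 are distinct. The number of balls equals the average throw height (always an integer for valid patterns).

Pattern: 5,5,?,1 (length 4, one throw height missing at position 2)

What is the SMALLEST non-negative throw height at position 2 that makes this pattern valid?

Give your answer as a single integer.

i=0: (0 + 5) mod 4 = 1
i=1: (1 + 5) mod 4 = 2
i=2: s[i]=? (unknown)
i=3: (3 + 1) mod 4 = 0
Known residues: [0, 1, 2]; need a permutation of 0..3, so missing residue r = 3
Need (2 + s) mod 4 = 3; smallest s = (3 - 2) mod 4 = 1

Answer: 1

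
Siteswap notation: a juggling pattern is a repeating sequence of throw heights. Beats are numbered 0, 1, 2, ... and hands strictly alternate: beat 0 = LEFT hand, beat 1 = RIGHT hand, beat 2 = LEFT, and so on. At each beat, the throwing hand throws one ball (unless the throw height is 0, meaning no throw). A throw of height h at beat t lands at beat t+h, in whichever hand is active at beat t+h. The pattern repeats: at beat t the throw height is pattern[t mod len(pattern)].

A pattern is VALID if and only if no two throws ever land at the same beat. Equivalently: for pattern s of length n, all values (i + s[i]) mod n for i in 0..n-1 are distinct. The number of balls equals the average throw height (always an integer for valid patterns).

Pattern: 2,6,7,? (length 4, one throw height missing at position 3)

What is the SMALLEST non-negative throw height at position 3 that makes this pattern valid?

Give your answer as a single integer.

i=0: (0 + 2) mod 4 = 2
i=1: (1 + 6) mod 4 = 3
i=2: (2 + 7) mod 4 = 1
i=3: s[i]=? (unknown)
Known residues: [1, 2, 3]; need a permutation of 0..3, so missing residue r = 0
Need (3 + s) mod 4 = 0; smallest s = (0 - 3) mod 4 = 1

Answer: 1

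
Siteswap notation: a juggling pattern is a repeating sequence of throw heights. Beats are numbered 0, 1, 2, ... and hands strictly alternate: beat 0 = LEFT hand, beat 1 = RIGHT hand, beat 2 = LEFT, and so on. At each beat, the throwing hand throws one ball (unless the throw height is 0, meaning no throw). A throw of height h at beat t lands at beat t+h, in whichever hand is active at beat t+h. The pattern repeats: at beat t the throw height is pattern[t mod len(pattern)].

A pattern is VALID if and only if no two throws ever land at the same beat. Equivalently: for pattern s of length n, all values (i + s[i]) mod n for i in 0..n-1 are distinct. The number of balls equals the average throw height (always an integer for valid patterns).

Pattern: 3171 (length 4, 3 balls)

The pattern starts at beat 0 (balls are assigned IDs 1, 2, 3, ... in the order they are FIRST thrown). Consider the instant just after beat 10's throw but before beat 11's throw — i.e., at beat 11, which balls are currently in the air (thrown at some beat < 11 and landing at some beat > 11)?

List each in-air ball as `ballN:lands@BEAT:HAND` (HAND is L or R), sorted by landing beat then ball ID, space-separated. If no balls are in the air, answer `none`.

Beat 0 (L): throw ball1 h=3 -> lands@3:R; in-air after throw: [b1@3:R]
Beat 1 (R): throw ball2 h=1 -> lands@2:L; in-air after throw: [b2@2:L b1@3:R]
Beat 2 (L): throw ball2 h=7 -> lands@9:R; in-air after throw: [b1@3:R b2@9:R]
Beat 3 (R): throw ball1 h=1 -> lands@4:L; in-air after throw: [b1@4:L b2@9:R]
Beat 4 (L): throw ball1 h=3 -> lands@7:R; in-air after throw: [b1@7:R b2@9:R]
Beat 5 (R): throw ball3 h=1 -> lands@6:L; in-air after throw: [b3@6:L b1@7:R b2@9:R]
Beat 6 (L): throw ball3 h=7 -> lands@13:R; in-air after throw: [b1@7:R b2@9:R b3@13:R]
Beat 7 (R): throw ball1 h=1 -> lands@8:L; in-air after throw: [b1@8:L b2@9:R b3@13:R]
Beat 8 (L): throw ball1 h=3 -> lands@11:R; in-air after throw: [b2@9:R b1@11:R b3@13:R]
Beat 9 (R): throw ball2 h=1 -> lands@10:L; in-air after throw: [b2@10:L b1@11:R b3@13:R]
Beat 10 (L): throw ball2 h=7 -> lands@17:R; in-air after throw: [b1@11:R b3@13:R b2@17:R]
Beat 11 (R): throw ball1 h=1 -> lands@12:L; in-air after throw: [b1@12:L b3@13:R b2@17:R]

Answer: ball3:lands@13:R ball2:lands@17:R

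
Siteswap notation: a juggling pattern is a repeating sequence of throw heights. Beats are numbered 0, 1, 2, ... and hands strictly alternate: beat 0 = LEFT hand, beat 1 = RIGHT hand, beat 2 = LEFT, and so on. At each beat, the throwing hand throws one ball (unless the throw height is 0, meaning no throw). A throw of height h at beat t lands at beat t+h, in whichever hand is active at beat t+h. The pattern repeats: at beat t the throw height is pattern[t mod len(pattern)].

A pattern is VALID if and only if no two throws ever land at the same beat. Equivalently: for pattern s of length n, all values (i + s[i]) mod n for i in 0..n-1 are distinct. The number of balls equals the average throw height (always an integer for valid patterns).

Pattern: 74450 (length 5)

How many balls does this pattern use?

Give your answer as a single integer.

Answer: 4

Derivation:
Pattern = [7, 4, 4, 5, 0], length n = 5
  position 0: throw height = 7, running sum = 7
  position 1: throw height = 4, running sum = 11
  position 2: throw height = 4, running sum = 15
  position 3: throw height = 5, running sum = 20
  position 4: throw height = 0, running sum = 20
Total sum = 20; balls = sum / n = 20 / 5 = 4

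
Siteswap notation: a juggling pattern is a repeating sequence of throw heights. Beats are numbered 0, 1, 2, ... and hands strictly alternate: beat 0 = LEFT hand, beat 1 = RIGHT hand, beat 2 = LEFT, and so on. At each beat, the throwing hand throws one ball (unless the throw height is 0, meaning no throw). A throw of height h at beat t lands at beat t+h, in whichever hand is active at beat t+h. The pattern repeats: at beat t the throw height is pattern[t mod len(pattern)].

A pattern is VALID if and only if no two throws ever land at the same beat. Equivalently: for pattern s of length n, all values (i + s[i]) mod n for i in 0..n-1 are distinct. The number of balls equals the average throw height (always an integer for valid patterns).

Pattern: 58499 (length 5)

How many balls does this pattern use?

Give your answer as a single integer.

Pattern = [5, 8, 4, 9, 9], length n = 5
  position 0: throw height = 5, running sum = 5
  position 1: throw height = 8, running sum = 13
  position 2: throw height = 4, running sum = 17
  position 3: throw height = 9, running sum = 26
  position 4: throw height = 9, running sum = 35
Total sum = 35; balls = sum / n = 35 / 5 = 7

Answer: 7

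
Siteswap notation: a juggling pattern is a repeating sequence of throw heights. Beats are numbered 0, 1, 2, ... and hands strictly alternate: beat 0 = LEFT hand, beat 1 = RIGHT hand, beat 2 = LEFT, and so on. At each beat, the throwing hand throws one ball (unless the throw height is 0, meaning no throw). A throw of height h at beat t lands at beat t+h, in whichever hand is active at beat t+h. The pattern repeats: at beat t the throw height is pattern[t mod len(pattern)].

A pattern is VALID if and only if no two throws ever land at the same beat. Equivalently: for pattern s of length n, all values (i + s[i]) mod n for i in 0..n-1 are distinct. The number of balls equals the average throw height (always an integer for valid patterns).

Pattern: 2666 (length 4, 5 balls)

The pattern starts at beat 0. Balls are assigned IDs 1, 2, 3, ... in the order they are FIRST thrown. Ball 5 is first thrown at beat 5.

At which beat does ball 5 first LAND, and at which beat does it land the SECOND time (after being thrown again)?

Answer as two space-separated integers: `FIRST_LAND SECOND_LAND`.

Answer: 11 17

Derivation:
Beat 0 (L): throw ball1 h=2 -> lands@2:L; in-air after throw: [b1@2:L]
Beat 1 (R): throw ball2 h=6 -> lands@7:R; in-air after throw: [b1@2:L b2@7:R]
Beat 2 (L): throw ball1 h=6 -> lands@8:L; in-air after throw: [b2@7:R b1@8:L]
Beat 3 (R): throw ball3 h=6 -> lands@9:R; in-air after throw: [b2@7:R b1@8:L b3@9:R]
Beat 4 (L): throw ball4 h=2 -> lands@6:L; in-air after throw: [b4@6:L b2@7:R b1@8:L b3@9:R]
Beat 5 (R): throw ball5 h=6 -> lands@11:R; in-air after throw: [b4@6:L b2@7:R b1@8:L b3@9:R b5@11:R]
Beat 6 (L): throw ball4 h=6 -> lands@12:L; in-air after throw: [b2@7:R b1@8:L b3@9:R b5@11:R b4@12:L]
Beat 7 (R): throw ball2 h=6 -> lands@13:R; in-air after throw: [b1@8:L b3@9:R b5@11:R b4@12:L b2@13:R]
Beat 8 (L): throw ball1 h=2 -> lands@10:L; in-air after throw: [b3@9:R b1@10:L b5@11:R b4@12:L b2@13:R]
Beat 9 (R): throw ball3 h=6 -> lands@15:R; in-air after throw: [b1@10:L b5@11:R b4@12:L b2@13:R b3@15:R]
Beat 10 (L): throw ball1 h=6 -> lands@16:L; in-air after throw: [b5@11:R b4@12:L b2@13:R b3@15:R b1@16:L]
Beat 11 (R): throw ball5 h=6 -> lands@17:R; in-air after throw: [b4@12:L b2@13:R b3@15:R b1@16:L b5@17:R]
Beat 12 (L): throw ball4 h=2 -> lands@14:L; in-air after throw: [b2@13:R b4@14:L b3@15:R b1@16:L b5@17:R]
Beat 13 (R): throw ball2 h=6 -> lands@19:R; in-air after throw: [b4@14:L b3@15:R b1@16:L b5@17:R b2@19:R]
Beat 14 (L): throw ball4 h=6 -> lands@20:L; in-air after throw: [b3@15:R b1@16:L b5@17:R b2@19:R b4@20:L]
Beat 15 (R): throw ball3 h=6 -> lands@21:R; in-air after throw: [b1@16:L b5@17:R b2@19:R b4@20:L b3@21:R]
Beat 16 (L): throw ball1 h=2 -> lands@18:L; in-air after throw: [b5@17:R b1@18:L b2@19:R b4@20:L b3@21:R]
Beat 17 (R): throw ball5 h=6 -> lands@23:R; in-air after throw: [b1@18:L b2@19:R b4@20:L b3@21:R b5@23:R]
Ball 5: thrown@5 h=6 -> first land @11; rethrown@11 h=6 -> second land @17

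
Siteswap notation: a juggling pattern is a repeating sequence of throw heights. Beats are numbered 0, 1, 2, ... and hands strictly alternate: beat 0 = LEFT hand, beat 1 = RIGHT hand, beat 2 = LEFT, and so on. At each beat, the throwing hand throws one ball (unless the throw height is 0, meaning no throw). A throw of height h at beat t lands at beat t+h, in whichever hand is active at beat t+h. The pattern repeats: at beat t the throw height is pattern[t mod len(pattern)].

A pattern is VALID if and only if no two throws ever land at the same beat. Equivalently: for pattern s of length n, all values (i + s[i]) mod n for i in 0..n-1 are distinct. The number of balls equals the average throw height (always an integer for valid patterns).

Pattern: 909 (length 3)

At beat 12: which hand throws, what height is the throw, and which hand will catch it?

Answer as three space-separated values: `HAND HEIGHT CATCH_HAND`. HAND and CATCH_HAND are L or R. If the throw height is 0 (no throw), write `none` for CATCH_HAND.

Answer: L 9 R

Derivation:
Beat 12: 12 mod 2 = 0, so hand = L
Throw height = pattern[12 mod 3] = pattern[0] = 9
Lands at beat 12+9=21, 21 mod 2 = 1, so catch hand = R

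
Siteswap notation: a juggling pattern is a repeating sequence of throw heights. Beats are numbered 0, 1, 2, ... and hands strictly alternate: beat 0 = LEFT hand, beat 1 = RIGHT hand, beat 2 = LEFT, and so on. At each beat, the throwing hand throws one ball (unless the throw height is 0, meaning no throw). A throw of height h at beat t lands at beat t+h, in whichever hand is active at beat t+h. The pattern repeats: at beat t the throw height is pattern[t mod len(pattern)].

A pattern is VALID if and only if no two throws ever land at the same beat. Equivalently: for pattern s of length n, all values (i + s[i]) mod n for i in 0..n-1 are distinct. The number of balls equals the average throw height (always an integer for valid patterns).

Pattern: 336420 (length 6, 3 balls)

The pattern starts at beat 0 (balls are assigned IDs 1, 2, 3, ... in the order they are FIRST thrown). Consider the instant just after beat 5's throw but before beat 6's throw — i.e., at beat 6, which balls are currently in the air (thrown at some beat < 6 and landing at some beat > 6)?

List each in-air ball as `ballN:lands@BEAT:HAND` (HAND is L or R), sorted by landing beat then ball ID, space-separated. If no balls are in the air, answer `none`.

Beat 0 (L): throw ball1 h=3 -> lands@3:R; in-air after throw: [b1@3:R]
Beat 1 (R): throw ball2 h=3 -> lands@4:L; in-air after throw: [b1@3:R b2@4:L]
Beat 2 (L): throw ball3 h=6 -> lands@8:L; in-air after throw: [b1@3:R b2@4:L b3@8:L]
Beat 3 (R): throw ball1 h=4 -> lands@7:R; in-air after throw: [b2@4:L b1@7:R b3@8:L]
Beat 4 (L): throw ball2 h=2 -> lands@6:L; in-air after throw: [b2@6:L b1@7:R b3@8:L]
Beat 6 (L): throw ball2 h=3 -> lands@9:R; in-air after throw: [b1@7:R b3@8:L b2@9:R]

Answer: ball1:lands@7:R ball3:lands@8:L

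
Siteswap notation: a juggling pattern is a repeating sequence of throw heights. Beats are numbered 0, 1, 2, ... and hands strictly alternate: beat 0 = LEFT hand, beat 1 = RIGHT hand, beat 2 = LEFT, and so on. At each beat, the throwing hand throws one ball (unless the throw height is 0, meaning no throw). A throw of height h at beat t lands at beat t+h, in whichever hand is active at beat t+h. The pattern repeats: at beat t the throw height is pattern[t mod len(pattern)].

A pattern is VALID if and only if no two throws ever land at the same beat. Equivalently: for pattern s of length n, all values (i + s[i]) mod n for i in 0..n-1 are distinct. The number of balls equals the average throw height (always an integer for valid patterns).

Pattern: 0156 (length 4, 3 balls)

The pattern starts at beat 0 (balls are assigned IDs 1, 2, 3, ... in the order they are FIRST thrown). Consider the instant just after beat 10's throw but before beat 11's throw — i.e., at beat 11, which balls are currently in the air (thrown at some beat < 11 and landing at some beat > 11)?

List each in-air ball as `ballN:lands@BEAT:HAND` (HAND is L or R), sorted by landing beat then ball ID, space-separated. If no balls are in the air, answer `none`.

Beat 1 (R): throw ball1 h=1 -> lands@2:L; in-air after throw: [b1@2:L]
Beat 2 (L): throw ball1 h=5 -> lands@7:R; in-air after throw: [b1@7:R]
Beat 3 (R): throw ball2 h=6 -> lands@9:R; in-air after throw: [b1@7:R b2@9:R]
Beat 5 (R): throw ball3 h=1 -> lands@6:L; in-air after throw: [b3@6:L b1@7:R b2@9:R]
Beat 6 (L): throw ball3 h=5 -> lands@11:R; in-air after throw: [b1@7:R b2@9:R b3@11:R]
Beat 7 (R): throw ball1 h=6 -> lands@13:R; in-air after throw: [b2@9:R b3@11:R b1@13:R]
Beat 9 (R): throw ball2 h=1 -> lands@10:L; in-air after throw: [b2@10:L b3@11:R b1@13:R]
Beat 10 (L): throw ball2 h=5 -> lands@15:R; in-air after throw: [b3@11:R b1@13:R b2@15:R]
Beat 11 (R): throw ball3 h=6 -> lands@17:R; in-air after throw: [b1@13:R b2@15:R b3@17:R]

Answer: ball1:lands@13:R ball2:lands@15:R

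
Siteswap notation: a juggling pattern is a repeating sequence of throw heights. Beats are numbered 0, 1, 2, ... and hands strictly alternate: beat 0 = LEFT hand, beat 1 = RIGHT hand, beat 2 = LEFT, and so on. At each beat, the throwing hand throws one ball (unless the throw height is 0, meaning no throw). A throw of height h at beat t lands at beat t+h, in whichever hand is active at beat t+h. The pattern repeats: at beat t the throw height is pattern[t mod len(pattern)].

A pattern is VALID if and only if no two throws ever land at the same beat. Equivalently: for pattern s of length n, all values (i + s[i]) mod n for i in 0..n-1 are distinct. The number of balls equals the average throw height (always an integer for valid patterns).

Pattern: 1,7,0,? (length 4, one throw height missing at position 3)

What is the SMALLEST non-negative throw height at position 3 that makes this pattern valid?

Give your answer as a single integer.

Answer: 0

Derivation:
i=0: (0 + 1) mod 4 = 1
i=1: (1 + 7) mod 4 = 0
i=2: (2 + 0) mod 4 = 2
i=3: s[i]=? (unknown)
Known residues: [0, 1, 2]; need a permutation of 0..3, so missing residue r = 3
Need (3 + s) mod 4 = 3; smallest s = (3 - 3) mod 4 = 0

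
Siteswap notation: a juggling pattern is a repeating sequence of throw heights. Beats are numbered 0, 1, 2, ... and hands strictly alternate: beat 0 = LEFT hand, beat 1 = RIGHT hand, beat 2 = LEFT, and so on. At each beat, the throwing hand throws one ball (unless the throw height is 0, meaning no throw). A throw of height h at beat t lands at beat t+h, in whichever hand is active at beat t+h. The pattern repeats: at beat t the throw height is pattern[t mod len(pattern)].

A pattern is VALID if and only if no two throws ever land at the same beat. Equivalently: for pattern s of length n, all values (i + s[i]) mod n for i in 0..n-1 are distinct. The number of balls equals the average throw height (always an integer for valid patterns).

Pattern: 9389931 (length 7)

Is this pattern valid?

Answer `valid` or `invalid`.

i=0: (i + s[i]) mod n = (0 + 9) mod 7 = 2
i=1: (i + s[i]) mod n = (1 + 3) mod 7 = 4
i=2: (i + s[i]) mod n = (2 + 8) mod 7 = 3
i=3: (i + s[i]) mod n = (3 + 9) mod 7 = 5
i=4: (i + s[i]) mod n = (4 + 9) mod 7 = 6
i=5: (i + s[i]) mod n = (5 + 3) mod 7 = 1
i=6: (i + s[i]) mod n = (6 + 1) mod 7 = 0
Residues: [2, 4, 3, 5, 6, 1, 0], distinct: True

Answer: valid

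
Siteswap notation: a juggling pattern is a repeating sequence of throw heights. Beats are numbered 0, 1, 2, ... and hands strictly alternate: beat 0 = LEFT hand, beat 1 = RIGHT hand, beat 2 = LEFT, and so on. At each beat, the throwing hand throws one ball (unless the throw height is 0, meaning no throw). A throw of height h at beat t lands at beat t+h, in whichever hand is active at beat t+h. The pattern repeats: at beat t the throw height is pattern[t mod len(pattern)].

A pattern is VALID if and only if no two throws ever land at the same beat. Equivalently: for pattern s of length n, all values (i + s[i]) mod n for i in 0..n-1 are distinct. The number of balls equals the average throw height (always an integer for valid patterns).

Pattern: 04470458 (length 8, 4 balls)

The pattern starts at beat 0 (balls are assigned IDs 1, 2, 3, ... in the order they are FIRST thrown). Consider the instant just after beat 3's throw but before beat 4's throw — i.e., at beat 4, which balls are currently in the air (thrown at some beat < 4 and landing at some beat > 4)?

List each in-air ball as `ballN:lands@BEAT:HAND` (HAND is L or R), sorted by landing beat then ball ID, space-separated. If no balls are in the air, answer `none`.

Answer: ball1:lands@5:R ball2:lands@6:L ball3:lands@10:L

Derivation:
Beat 1 (R): throw ball1 h=4 -> lands@5:R; in-air after throw: [b1@5:R]
Beat 2 (L): throw ball2 h=4 -> lands@6:L; in-air after throw: [b1@5:R b2@6:L]
Beat 3 (R): throw ball3 h=7 -> lands@10:L; in-air after throw: [b1@5:R b2@6:L b3@10:L]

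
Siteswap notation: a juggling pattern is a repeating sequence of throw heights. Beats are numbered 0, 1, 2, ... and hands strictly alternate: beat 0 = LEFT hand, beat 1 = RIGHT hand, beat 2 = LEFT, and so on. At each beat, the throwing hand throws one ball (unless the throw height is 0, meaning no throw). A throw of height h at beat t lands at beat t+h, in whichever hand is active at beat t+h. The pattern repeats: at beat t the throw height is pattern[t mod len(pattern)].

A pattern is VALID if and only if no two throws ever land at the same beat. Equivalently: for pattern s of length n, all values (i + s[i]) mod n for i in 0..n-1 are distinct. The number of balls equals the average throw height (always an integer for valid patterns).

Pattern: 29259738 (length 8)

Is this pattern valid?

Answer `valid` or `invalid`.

i=0: (i + s[i]) mod n = (0 + 2) mod 8 = 2
i=1: (i + s[i]) mod n = (1 + 9) mod 8 = 2
i=2: (i + s[i]) mod n = (2 + 2) mod 8 = 4
i=3: (i + s[i]) mod n = (3 + 5) mod 8 = 0
i=4: (i + s[i]) mod n = (4 + 9) mod 8 = 5
i=5: (i + s[i]) mod n = (5 + 7) mod 8 = 4
i=6: (i + s[i]) mod n = (6 + 3) mod 8 = 1
i=7: (i + s[i]) mod n = (7 + 8) mod 8 = 7
Residues: [2, 2, 4, 0, 5, 4, 1, 7], distinct: False

Answer: invalid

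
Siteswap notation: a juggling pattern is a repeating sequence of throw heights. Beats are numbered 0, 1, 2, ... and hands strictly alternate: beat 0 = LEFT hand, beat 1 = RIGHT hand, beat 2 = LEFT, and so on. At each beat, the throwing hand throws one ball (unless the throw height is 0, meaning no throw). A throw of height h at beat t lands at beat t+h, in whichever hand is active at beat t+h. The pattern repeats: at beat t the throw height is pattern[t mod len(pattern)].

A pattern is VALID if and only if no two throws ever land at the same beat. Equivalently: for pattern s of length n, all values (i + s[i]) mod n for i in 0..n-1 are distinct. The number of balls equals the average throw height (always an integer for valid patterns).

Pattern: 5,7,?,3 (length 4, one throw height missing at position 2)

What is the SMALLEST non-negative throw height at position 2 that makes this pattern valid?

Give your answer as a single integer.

i=0: (0 + 5) mod 4 = 1
i=1: (1 + 7) mod 4 = 0
i=2: s[i]=? (unknown)
i=3: (3 + 3) mod 4 = 2
Known residues: [0, 1, 2]; need a permutation of 0..3, so missing residue r = 3
Need (2 + s) mod 4 = 3; smallest s = (3 - 2) mod 4 = 1

Answer: 1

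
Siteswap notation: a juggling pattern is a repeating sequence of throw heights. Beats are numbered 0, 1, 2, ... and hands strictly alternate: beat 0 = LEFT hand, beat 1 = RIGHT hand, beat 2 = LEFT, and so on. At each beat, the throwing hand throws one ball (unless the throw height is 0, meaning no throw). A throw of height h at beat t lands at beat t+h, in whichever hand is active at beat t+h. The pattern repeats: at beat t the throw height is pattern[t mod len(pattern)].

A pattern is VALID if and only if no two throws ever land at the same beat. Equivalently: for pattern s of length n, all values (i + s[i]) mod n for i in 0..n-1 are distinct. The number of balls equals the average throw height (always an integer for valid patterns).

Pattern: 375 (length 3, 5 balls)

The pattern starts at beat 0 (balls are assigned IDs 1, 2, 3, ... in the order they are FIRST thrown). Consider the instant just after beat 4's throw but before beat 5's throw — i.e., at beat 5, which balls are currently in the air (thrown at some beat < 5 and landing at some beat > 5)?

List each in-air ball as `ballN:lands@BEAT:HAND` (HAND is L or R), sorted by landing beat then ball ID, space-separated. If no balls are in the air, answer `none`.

Beat 0 (L): throw ball1 h=3 -> lands@3:R; in-air after throw: [b1@3:R]
Beat 1 (R): throw ball2 h=7 -> lands@8:L; in-air after throw: [b1@3:R b2@8:L]
Beat 2 (L): throw ball3 h=5 -> lands@7:R; in-air after throw: [b1@3:R b3@7:R b2@8:L]
Beat 3 (R): throw ball1 h=3 -> lands@6:L; in-air after throw: [b1@6:L b3@7:R b2@8:L]
Beat 4 (L): throw ball4 h=7 -> lands@11:R; in-air after throw: [b1@6:L b3@7:R b2@8:L b4@11:R]
Beat 5 (R): throw ball5 h=5 -> lands@10:L; in-air after throw: [b1@6:L b3@7:R b2@8:L b5@10:L b4@11:R]

Answer: ball1:lands@6:L ball3:lands@7:R ball2:lands@8:L ball4:lands@11:R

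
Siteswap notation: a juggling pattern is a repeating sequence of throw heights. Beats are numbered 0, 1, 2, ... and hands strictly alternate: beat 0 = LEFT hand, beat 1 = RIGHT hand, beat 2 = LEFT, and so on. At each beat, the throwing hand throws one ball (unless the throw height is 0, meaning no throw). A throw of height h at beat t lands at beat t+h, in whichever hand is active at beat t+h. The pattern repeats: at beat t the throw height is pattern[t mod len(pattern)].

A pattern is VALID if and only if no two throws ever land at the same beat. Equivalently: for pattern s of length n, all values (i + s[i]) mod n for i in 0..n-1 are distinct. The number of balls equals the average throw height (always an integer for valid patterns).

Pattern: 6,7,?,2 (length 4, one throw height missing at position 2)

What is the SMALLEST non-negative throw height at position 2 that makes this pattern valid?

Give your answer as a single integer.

i=0: (0 + 6) mod 4 = 2
i=1: (1 + 7) mod 4 = 0
i=2: s[i]=? (unknown)
i=3: (3 + 2) mod 4 = 1
Known residues: [0, 1, 2]; need a permutation of 0..3, so missing residue r = 3
Need (2 + s) mod 4 = 3; smallest s = (3 - 2) mod 4 = 1

Answer: 1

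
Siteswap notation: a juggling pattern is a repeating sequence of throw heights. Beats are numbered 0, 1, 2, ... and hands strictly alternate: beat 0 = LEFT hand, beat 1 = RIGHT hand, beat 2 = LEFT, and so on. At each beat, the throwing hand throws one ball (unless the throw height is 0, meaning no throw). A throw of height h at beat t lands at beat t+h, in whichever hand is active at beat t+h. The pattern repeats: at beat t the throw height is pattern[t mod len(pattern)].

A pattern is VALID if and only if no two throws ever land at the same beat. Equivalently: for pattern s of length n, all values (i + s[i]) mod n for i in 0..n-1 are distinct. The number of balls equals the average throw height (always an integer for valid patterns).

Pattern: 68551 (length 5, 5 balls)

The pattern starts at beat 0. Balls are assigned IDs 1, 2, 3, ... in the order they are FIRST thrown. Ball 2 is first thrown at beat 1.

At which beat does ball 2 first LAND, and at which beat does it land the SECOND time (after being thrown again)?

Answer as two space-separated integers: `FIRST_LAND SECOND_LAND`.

Beat 0 (L): throw ball1 h=6 -> lands@6:L; in-air after throw: [b1@6:L]
Beat 1 (R): throw ball2 h=8 -> lands@9:R; in-air after throw: [b1@6:L b2@9:R]
Beat 2 (L): throw ball3 h=5 -> lands@7:R; in-air after throw: [b1@6:L b3@7:R b2@9:R]
Beat 3 (R): throw ball4 h=5 -> lands@8:L; in-air after throw: [b1@6:L b3@7:R b4@8:L b2@9:R]
Beat 4 (L): throw ball5 h=1 -> lands@5:R; in-air after throw: [b5@5:R b1@6:L b3@7:R b4@8:L b2@9:R]
Beat 5 (R): throw ball5 h=6 -> lands@11:R; in-air after throw: [b1@6:L b3@7:R b4@8:L b2@9:R b5@11:R]
Beat 6 (L): throw ball1 h=8 -> lands@14:L; in-air after throw: [b3@7:R b4@8:L b2@9:R b5@11:R b1@14:L]
Beat 7 (R): throw ball3 h=5 -> lands@12:L; in-air after throw: [b4@8:L b2@9:R b5@11:R b3@12:L b1@14:L]
Beat 8 (L): throw ball4 h=5 -> lands@13:R; in-air after throw: [b2@9:R b5@11:R b3@12:L b4@13:R b1@14:L]
Beat 9 (R): throw ball2 h=1 -> lands@10:L; in-air after throw: [b2@10:L b5@11:R b3@12:L b4@13:R b1@14:L]
Beat 10 (L): throw ball2 h=6 -> lands@16:L; in-air after throw: [b5@11:R b3@12:L b4@13:R b1@14:L b2@16:L]
Ball 2: thrown@1 h=8 -> first land @9; rethrown@9 h=1 -> second land @10

Answer: 9 10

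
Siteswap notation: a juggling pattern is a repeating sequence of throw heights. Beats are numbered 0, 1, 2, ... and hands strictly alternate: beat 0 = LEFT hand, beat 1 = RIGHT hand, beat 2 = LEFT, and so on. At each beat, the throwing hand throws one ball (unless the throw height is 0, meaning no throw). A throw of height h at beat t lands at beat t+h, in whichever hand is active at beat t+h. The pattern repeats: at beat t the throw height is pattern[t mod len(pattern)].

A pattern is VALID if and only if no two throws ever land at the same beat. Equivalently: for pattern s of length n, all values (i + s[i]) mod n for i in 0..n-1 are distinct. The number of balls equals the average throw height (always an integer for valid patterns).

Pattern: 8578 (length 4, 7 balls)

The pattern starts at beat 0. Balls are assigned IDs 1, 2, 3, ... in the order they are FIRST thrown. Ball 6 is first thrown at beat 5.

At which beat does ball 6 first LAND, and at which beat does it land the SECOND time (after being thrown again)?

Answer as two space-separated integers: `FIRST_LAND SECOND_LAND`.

Answer: 10 17

Derivation:
Beat 0 (L): throw ball1 h=8 -> lands@8:L; in-air after throw: [b1@8:L]
Beat 1 (R): throw ball2 h=5 -> lands@6:L; in-air after throw: [b2@6:L b1@8:L]
Beat 2 (L): throw ball3 h=7 -> lands@9:R; in-air after throw: [b2@6:L b1@8:L b3@9:R]
Beat 3 (R): throw ball4 h=8 -> lands@11:R; in-air after throw: [b2@6:L b1@8:L b3@9:R b4@11:R]
Beat 4 (L): throw ball5 h=8 -> lands@12:L; in-air after throw: [b2@6:L b1@8:L b3@9:R b4@11:R b5@12:L]
Beat 5 (R): throw ball6 h=5 -> lands@10:L; in-air after throw: [b2@6:L b1@8:L b3@9:R b6@10:L b4@11:R b5@12:L]
Beat 6 (L): throw ball2 h=7 -> lands@13:R; in-air after throw: [b1@8:L b3@9:R b6@10:L b4@11:R b5@12:L b2@13:R]
Beat 7 (R): throw ball7 h=8 -> lands@15:R; in-air after throw: [b1@8:L b3@9:R b6@10:L b4@11:R b5@12:L b2@13:R b7@15:R]
Beat 8 (L): throw ball1 h=8 -> lands@16:L; in-air after throw: [b3@9:R b6@10:L b4@11:R b5@12:L b2@13:R b7@15:R b1@16:L]
Beat 9 (R): throw ball3 h=5 -> lands@14:L; in-air after throw: [b6@10:L b4@11:R b5@12:L b2@13:R b3@14:L b7@15:R b1@16:L]
Beat 10 (L): throw ball6 h=7 -> lands@17:R; in-air after throw: [b4@11:R b5@12:L b2@13:R b3@14:L b7@15:R b1@16:L b6@17:R]
Beat 11 (R): throw ball4 h=8 -> lands@19:R; in-air after throw: [b5@12:L b2@13:R b3@14:L b7@15:R b1@16:L b6@17:R b4@19:R]
Ball 6: thrown@5 h=5 -> first land @10; rethrown@10 h=7 -> second land @17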